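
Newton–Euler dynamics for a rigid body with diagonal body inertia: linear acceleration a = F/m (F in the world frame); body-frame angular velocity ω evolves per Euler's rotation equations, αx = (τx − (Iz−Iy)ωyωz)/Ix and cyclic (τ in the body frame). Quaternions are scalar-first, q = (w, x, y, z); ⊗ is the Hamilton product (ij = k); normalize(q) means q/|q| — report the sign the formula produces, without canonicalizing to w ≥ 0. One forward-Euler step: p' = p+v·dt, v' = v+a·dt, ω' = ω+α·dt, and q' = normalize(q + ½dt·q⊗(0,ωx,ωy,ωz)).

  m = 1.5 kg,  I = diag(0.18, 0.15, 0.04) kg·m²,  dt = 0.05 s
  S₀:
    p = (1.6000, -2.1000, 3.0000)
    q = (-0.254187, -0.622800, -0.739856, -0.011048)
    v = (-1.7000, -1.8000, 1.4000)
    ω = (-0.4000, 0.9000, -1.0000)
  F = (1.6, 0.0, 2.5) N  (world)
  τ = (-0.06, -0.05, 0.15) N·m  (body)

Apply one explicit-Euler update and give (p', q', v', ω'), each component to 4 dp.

α = I⁻¹(τ − ω×Iω) = (-0.8833, -0.7067, 3.4800)
ω + α·dt = (-0.4442, 0.8647, -0.8260)
q⊗(0,ω) = (0.4057024, 0.8514740, -0.8471491, -0.6022754)
updated quaternion q' = (-0.2439, -0.6011, -0.7606, -0.0261)
p + v·dt = (1.5150, -2.1900, 3.0700)
new velocity v' = (-1.6467, -1.8000, 1.4833)

p' = (1.5150, -2.1900, 3.0700)
q' = (-0.2439, -0.6011, -0.7606, -0.0261)
v' = (-1.6467, -1.8000, 1.4833)
ω' = (-0.4442, 0.8647, -0.8260)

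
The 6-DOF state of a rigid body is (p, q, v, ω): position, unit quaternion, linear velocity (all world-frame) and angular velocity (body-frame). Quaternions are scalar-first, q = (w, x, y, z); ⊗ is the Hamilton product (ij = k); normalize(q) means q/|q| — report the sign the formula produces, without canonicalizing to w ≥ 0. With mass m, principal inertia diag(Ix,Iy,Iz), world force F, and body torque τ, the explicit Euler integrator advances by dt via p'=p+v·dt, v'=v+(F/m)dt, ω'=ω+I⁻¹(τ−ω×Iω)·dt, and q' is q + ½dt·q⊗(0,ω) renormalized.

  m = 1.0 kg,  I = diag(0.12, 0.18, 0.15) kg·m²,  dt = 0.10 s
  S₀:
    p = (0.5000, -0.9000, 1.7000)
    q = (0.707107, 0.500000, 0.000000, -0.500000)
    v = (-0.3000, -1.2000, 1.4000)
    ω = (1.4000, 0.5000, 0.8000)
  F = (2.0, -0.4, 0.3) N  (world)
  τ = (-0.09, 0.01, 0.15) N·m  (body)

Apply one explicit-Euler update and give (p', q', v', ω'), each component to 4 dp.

p' = (0.4700, -1.0200, 1.8400)
q' = (0.6897, 0.5600, -0.0372, -0.4576)
v' = (-0.1000, -1.2400, 1.4300)
ω' = (1.3350, 0.5242, 0.8720)

new position p' = (0.4700, -1.0200, 1.8400)
v' = v + a·dt = (-0.1000, -1.2400, 1.4300)
gyro term ω×Iω = (-0.0120, -0.0336, 0.0420)
(τ − ω×Iω)/I = (-0.6500, 0.2422, 0.7200)
ω + α·dt = (1.3350, 0.5242, 0.8720)
Hamilton product q⊗(0,ω) = (-0.3000000, 1.2399498, -0.7464465, 0.8156856)
q' = normalize(q + ½dt·q⊗(0,ω)) = (0.6897, 0.5600, -0.0372, -0.4576)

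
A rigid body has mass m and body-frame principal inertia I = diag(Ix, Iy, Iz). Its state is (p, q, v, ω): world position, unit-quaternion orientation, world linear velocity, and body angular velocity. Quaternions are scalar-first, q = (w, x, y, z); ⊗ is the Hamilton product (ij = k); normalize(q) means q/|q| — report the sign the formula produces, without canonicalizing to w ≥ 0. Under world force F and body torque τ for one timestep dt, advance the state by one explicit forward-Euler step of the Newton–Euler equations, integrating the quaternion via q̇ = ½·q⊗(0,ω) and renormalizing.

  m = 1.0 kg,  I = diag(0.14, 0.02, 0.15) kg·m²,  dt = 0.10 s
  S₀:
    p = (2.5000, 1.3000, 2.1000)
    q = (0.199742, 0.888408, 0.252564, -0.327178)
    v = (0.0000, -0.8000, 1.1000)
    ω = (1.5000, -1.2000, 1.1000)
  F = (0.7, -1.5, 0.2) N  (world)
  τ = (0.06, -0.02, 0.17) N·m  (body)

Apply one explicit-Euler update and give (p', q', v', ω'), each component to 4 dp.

p' = (2.5000, 1.2200, 2.2100)
q' = (0.1653, 0.8922, 0.1662, -0.3861)
v' = (0.0700, -0.9500, 1.1200)
ω' = (1.6654, -1.2175, 1.0693)

ω×(Iω) gyroscopic = (-0.1716, -0.0165, 0.2160)
α = I⁻¹(τ − ω×Iω) = (1.6543, -0.1750, -0.3067)
new body rate ω' = (1.6654, -1.2175, 1.0693)
Hamilton product q⊗(0,ω) = (-0.6696394, 0.1848198, -1.7077062, -1.2252194)
q + ½dt·q⊗(0,ω), renormalized = (0.1653, 0.8922, 0.1662, -0.3861)
linear accel F/m = (0.7000, -1.5000, 0.2000)
p' = p + v·dt = (2.5000, 1.2200, 2.2100)
v + (F/m)dt = (0.0700, -0.9500, 1.1200)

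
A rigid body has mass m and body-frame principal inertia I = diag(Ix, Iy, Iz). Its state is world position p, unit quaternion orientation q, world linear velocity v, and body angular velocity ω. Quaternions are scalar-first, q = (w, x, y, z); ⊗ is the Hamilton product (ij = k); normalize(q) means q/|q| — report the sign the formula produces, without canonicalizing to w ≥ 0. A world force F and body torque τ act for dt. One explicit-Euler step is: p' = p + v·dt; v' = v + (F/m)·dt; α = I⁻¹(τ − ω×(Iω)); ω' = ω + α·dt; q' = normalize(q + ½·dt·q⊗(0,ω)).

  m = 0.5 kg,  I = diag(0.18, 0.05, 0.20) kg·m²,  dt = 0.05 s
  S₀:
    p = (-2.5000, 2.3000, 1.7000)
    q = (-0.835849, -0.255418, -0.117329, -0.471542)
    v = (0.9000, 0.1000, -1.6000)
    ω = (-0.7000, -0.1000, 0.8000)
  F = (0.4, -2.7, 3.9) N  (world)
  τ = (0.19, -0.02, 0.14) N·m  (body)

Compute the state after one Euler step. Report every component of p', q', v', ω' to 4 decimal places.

p' = (-2.4550, 2.3050, 1.6200)
q' = (-0.8309, -0.2442, -0.1018, -0.4895)
v' = (0.9400, -0.1700, -1.2100)
ω' = (-0.6439, -0.1312, 0.8373)

precession coupling ω×(Iω) = (-0.0120, 0.0112, -0.0091)
α = I⁻¹(τ − ω×Iω) = (1.1222, -0.6240, 0.7455)
ω + α·dt = (-0.6439, -0.1312, 0.8373)
Hamilton product q⊗(0,ω) = (0.1867081, 0.4440769, 0.6179987, -0.7252677)
q + ½dt·q⊗(0,ω), renormalized = (-0.8309, -0.2442, -0.1018, -0.4895)
linear accel F/m = (0.8000, -5.4000, 7.8000)
p' = p + v·dt = (-2.4550, 2.3050, 1.6200)
v + (F/m)dt = (0.9400, -0.1700, -1.2100)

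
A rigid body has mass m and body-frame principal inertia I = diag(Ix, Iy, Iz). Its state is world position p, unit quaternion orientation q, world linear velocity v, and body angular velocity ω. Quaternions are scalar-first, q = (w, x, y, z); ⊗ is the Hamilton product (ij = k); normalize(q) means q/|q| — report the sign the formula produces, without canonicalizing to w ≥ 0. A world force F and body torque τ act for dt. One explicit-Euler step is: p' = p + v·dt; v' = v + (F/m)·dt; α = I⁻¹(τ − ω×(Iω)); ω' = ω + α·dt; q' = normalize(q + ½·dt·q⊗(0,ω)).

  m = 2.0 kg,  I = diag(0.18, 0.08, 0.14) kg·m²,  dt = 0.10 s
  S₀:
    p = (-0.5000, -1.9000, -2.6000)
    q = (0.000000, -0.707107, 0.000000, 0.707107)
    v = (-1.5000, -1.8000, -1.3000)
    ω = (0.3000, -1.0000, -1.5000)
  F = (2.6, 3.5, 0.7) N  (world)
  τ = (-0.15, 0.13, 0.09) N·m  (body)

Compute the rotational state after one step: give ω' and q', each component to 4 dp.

gyro term ω×Iω = (0.0900, -0.0180, 0.0300)
angular accel α = (-1.3333, 1.8500, 0.4286)
ω' = ω + α·dt = (0.1667, -0.8150, -1.4571)
2q̇ = q⊗(0,ω) = (1.2727926, 0.7071070, -0.8485284, 0.7071070)
q + ½dt·q⊗(0,ω), renormalized = (0.0634, -0.6690, -0.0423, 0.7394)

ω' = (0.1667, -0.8150, -1.4571)
q' = (0.0634, -0.6690, -0.0423, 0.7394)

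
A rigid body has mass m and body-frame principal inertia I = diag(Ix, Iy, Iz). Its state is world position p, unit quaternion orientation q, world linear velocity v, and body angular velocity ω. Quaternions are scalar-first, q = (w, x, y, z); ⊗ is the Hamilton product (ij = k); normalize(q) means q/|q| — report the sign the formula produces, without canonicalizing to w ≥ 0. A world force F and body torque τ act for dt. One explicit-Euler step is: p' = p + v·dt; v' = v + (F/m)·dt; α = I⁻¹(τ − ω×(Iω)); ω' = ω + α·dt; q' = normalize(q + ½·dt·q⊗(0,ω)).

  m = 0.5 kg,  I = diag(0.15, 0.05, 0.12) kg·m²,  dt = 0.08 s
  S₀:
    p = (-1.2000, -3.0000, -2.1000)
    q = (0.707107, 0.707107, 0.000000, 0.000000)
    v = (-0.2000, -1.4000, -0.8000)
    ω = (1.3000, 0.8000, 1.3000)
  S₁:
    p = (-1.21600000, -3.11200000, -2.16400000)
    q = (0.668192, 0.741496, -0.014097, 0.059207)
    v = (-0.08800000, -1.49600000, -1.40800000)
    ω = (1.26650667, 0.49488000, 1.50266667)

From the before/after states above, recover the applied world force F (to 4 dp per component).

v₁ − v₀ = (0.11200000, -0.09600000, -0.60800000)
m·(v₁−v₀)/dt = (0.7000, -0.6000, -3.8000)

F = (0.7000, -0.6000, -3.8000)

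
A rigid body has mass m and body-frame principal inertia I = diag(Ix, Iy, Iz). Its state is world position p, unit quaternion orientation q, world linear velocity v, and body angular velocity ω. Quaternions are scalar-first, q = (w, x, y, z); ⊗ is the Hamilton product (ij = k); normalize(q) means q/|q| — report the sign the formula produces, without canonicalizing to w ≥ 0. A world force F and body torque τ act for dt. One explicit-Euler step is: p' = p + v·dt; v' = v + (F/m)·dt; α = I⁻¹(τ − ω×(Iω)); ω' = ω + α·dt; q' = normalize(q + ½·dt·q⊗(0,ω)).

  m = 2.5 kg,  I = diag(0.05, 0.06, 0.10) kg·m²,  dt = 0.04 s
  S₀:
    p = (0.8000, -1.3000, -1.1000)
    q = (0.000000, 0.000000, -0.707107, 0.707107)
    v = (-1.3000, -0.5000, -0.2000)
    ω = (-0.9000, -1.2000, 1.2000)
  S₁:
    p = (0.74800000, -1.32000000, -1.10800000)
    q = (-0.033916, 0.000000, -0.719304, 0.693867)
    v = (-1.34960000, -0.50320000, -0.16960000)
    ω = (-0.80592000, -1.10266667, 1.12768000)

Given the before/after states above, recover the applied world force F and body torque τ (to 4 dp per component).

F = (-3.1000, -0.2000, 1.9000)
τ = (0.0600, 0.2000, -0.1700)

rate change Δω = (0.09408000, 0.09733333, -0.07232000)
gyro term ω₀×Iω₀ = (-0.0576, 0.0540, 0.0108)
I·α + gyro = (0.0600, 0.2000, -0.1700)
v₁ − v₀ = (-0.04960000, -0.00320000, 0.03040000)
F = m·Δv/dt = (-3.1000, -0.2000, 1.9000)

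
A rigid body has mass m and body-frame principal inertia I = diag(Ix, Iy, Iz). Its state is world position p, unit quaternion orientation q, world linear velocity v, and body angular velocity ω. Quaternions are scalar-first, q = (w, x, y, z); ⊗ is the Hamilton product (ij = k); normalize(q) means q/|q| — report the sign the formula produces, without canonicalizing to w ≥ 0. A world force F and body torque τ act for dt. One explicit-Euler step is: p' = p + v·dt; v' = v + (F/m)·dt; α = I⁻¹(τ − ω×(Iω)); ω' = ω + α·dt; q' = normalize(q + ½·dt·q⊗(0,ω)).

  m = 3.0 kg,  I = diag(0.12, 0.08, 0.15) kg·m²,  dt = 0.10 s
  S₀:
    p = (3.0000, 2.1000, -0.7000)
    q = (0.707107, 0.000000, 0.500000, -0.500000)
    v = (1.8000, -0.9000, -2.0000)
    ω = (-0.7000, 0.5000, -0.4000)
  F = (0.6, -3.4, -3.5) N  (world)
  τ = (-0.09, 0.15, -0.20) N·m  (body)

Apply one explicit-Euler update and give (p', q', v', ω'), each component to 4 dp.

p' = (3.1800, 2.0100, -0.9000)
q' = (0.6838, -0.0222, 0.5346, -0.4961)
v' = (1.8200, -1.0133, -2.1167)
ω' = (-0.7633, 0.6980, -0.5427)

a = F/m = (0.2000, -1.1333, -1.1667)
p + v·dt = (3.1800, 2.0100, -0.9000)
v + (F/m)dt = (1.8200, -1.0133, -2.1167)
precession coupling ω×(Iω) = (-0.0140, -0.0084, 0.0140)
(τ − ω×Iω)/I = (-0.6333, 1.9800, -1.4267)
ω + α·dt = (-0.7633, 0.6980, -0.5427)
Hamilton product q⊗(0,ω) = (-0.4500000, -0.4449749, 0.7035535, 0.0671572)
updated quaternion q' = (0.6838, -0.0222, 0.5346, -0.4961)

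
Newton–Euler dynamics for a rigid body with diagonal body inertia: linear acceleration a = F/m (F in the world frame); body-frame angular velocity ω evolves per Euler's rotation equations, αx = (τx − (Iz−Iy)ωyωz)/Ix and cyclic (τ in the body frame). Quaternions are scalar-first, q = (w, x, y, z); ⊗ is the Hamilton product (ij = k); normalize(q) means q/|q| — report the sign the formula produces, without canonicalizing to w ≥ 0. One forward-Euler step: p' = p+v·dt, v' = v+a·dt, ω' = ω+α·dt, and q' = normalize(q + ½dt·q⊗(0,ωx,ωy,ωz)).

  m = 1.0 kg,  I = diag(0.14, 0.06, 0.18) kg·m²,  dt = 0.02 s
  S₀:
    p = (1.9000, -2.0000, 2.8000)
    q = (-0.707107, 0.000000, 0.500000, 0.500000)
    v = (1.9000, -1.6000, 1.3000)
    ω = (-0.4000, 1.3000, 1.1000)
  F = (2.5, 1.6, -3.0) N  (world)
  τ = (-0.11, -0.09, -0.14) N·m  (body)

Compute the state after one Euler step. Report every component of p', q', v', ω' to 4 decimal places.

angular accel α = (-2.0114, -1.7933, -1.0089)
ω' = ω + α·dt = (-0.4402, 1.2641, 1.0798)
2q̇ = q⊗(0,ω) = (-1.2000000, 0.1828428, -1.1192391, -0.5778177)
q' = normalize(q + ½dt·q⊗(0,ω)) = (-0.7190, 0.0018, 0.4887, 0.4941)
new position p' = (1.9380, -2.0320, 2.8260)
new velocity v' = (1.9500, -1.5680, 1.2400)

p' = (1.9380, -2.0320, 2.8260)
q' = (-0.7190, 0.0018, 0.4887, 0.4941)
v' = (1.9500, -1.5680, 1.2400)
ω' = (-0.4402, 1.2641, 1.0798)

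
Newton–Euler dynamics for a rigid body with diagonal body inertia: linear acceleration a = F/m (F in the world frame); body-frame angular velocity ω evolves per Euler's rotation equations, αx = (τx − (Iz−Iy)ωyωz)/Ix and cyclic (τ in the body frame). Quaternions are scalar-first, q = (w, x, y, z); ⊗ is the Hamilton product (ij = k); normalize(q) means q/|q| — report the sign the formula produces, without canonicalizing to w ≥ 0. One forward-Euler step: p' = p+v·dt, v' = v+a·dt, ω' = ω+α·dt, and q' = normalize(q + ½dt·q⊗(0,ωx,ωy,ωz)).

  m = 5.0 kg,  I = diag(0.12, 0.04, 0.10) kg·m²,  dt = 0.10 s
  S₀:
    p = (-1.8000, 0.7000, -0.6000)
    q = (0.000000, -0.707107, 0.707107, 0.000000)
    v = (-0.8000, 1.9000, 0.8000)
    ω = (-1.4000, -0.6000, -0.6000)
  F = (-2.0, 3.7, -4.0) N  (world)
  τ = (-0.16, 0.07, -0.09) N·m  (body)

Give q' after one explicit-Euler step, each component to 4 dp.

q' = (-0.0282, -0.7259, 0.6836, 0.0705)

Hamilton product q⊗(0,ω) = (-0.5656856, -0.4242642, -0.4242642, 1.4142140)
q + ½dt·q⊗(0,ω), renormalized = (-0.0282, -0.7259, 0.6836, 0.0705)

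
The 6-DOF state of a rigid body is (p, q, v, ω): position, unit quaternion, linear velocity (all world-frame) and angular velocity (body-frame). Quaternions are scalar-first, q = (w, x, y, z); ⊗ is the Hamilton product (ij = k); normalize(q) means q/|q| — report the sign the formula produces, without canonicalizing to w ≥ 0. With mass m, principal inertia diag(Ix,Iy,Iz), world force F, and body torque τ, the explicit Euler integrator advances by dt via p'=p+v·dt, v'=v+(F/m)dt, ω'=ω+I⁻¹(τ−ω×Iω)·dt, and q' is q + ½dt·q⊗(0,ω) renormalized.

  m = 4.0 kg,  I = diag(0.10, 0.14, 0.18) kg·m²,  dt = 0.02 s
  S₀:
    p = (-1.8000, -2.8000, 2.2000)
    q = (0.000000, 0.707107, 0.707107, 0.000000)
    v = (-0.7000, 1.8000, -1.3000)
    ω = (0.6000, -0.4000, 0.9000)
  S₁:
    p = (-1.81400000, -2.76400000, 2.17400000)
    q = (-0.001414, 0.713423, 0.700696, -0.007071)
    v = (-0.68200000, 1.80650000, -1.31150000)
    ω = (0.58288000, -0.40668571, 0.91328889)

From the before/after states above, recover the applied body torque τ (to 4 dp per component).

ω₁ − ω₀ = (-0.01712000, -0.00668571, 0.01328889)
gyro term ω₀×Iω₀ = (-0.0144, -0.0432, -0.0096)
I·α + gyro = (-0.1000, -0.0900, 0.1100)

τ = (-0.1000, -0.0900, 0.1100)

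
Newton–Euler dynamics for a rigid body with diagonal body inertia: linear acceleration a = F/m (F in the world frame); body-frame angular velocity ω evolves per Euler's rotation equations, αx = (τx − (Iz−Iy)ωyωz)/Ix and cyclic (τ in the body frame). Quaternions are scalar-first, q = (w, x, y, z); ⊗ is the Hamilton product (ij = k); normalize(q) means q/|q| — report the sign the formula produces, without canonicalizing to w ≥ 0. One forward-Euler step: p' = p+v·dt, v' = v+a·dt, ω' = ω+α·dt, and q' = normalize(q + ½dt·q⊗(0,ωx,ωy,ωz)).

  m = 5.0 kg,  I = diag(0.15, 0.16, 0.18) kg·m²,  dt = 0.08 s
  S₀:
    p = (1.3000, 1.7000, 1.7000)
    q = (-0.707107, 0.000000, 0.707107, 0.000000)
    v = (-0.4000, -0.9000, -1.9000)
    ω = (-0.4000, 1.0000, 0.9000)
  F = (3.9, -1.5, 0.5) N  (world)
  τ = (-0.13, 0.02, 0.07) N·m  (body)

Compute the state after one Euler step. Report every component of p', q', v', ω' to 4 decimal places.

ω×(Iω) gyroscopic = (0.0180, 0.0108, -0.0040)
α = I⁻¹(τ − ω×Iω) = (-0.9867, 0.0575, 0.4111)
new body rate ω' = (-0.4789, 1.0046, 0.9329)
Hamilton product q⊗(0,ω) = (-0.7071070, 0.9192391, -0.7071070, -0.3535535)
q + ½dt·q⊗(0,ω), renormalized = (-0.7342, 0.0367, 0.6778, -0.0141)
linear accel F/m = (0.7800, -0.3000, 0.1000)
p' = p + v·dt = (1.2680, 1.6280, 1.5480)
v' = v + a·dt = (-0.3376, -0.9240, -1.8920)

p' = (1.2680, 1.6280, 1.5480)
q' = (-0.7342, 0.0367, 0.6778, -0.0141)
v' = (-0.3376, -0.9240, -1.8920)
ω' = (-0.4789, 1.0046, 0.9329)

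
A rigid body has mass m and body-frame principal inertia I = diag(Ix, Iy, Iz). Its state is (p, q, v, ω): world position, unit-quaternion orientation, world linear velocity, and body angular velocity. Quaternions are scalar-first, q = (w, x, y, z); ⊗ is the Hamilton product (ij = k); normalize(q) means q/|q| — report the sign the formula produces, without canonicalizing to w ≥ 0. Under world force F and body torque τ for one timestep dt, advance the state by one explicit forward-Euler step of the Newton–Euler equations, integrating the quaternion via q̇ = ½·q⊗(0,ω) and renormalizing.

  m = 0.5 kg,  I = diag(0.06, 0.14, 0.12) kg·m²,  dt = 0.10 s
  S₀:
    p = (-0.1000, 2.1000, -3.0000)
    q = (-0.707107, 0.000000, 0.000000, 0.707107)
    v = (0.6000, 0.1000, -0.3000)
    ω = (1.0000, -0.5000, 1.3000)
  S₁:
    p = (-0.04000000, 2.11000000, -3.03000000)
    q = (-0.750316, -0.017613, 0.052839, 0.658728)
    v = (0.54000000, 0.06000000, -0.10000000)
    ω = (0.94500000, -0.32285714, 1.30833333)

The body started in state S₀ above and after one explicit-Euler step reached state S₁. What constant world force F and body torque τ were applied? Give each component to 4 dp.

F = (-0.3000, -0.2000, 1.0000)
τ = (-0.0200, 0.1700, -0.0300)

Δω = ω₁−ω₀ = (-0.05500000, 0.17714286, 0.00833333)
ω₀×(Iω₀) = (0.0130, -0.0780, -0.0400)
I·α + gyro = (-0.0200, 0.1700, -0.0300)
Δv = v₁−v₀ = (-0.06000000, -0.04000000, 0.20000000)
m·(v₁−v₀)/dt = (-0.3000, -0.2000, 1.0000)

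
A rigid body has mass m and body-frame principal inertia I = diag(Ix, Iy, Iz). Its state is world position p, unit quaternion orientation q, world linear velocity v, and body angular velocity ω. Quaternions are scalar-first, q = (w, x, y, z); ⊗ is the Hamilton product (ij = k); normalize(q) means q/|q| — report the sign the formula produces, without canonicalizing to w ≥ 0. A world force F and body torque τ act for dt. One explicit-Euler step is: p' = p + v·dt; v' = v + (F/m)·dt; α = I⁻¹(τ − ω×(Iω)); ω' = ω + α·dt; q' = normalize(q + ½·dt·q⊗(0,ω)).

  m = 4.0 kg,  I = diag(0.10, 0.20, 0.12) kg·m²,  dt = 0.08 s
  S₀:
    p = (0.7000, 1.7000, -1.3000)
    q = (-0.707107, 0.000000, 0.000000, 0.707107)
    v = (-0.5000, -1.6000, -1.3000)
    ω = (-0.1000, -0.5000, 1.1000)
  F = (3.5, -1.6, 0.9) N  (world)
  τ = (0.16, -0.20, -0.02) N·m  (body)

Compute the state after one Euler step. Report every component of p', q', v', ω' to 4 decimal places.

p + v·dt = (0.6600, 1.5720, -1.4040)
v + (F/m)dt = (-0.4300, -1.6320, -1.2820)
ω×(Iω) gyroscopic = (0.0440, 0.0022, 0.0050)
angular accel α = (1.1600, -1.0110, -0.2083)
new body rate ω' = (-0.0072, -0.5809, 1.0833)
2q̇ = q⊗(0,ω) = (-0.7778177, 0.4242642, 0.2828428, -0.7778177)
q + ½dt·q⊗(0,ω), renormalized = (-0.7374, 0.0170, 0.0113, 0.6752)

p' = (0.6600, 1.5720, -1.4040)
q' = (-0.7374, 0.0170, 0.0113, 0.6752)
v' = (-0.4300, -1.6320, -1.2820)
ω' = (-0.0072, -0.5809, 1.0833)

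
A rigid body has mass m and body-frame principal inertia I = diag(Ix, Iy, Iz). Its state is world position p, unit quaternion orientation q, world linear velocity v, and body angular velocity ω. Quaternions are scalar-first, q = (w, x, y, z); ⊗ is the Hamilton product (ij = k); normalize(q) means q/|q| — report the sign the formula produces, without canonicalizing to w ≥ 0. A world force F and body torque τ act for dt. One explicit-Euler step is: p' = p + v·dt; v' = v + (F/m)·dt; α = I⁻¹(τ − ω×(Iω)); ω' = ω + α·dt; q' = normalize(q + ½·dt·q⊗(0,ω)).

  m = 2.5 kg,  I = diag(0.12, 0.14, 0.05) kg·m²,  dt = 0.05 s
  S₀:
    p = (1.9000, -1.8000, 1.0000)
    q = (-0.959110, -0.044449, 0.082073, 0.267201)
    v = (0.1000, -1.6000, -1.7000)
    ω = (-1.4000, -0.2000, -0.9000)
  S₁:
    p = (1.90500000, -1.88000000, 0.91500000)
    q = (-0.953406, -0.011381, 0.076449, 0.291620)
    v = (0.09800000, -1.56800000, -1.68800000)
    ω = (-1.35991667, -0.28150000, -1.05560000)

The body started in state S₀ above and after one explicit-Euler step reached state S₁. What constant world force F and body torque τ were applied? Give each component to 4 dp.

Δv = v₁−v₀ = (-0.00200000, 0.03200000, 0.01200000)
applied force F = (-0.1000, 1.6000, 0.6000)
rate change Δω = (0.04008333, -0.08150000, -0.15560000)
applied torque τ = (0.0800, -0.1400, -0.1500)

F = (-0.1000, 1.6000, 0.6000)
τ = (0.0800, -0.1400, -0.1500)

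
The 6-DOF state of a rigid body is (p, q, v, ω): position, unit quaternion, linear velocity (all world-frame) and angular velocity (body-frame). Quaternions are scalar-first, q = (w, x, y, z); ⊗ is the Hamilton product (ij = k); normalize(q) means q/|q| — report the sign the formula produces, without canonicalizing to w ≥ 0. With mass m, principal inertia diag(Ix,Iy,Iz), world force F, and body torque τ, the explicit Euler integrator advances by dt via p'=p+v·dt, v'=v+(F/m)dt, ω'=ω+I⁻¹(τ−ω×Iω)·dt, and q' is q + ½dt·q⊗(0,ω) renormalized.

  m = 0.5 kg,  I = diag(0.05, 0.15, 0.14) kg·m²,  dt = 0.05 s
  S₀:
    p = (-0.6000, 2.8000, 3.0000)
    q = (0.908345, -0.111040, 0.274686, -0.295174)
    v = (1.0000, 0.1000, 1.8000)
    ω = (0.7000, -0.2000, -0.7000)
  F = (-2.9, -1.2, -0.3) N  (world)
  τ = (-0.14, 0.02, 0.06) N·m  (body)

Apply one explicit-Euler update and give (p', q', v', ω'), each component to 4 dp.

ω×(Iω) gyroscopic = (-0.0014, 0.0441, -0.0140)
angular accel α = (-2.7720, -0.1607, 0.5286)
ω' = ω + α·dt = (0.5614, -0.2080, -0.6736)
q⊗(0,ω) = (-0.0739566, 0.3845265, -0.4660188, -0.8059137)
q + ½dt·q⊗(0,ω), renormalized = (0.9062, -0.1014, 0.2630, -0.3152)
new position p' = (-0.5500, 2.8050, 3.0900)
v' = v + a·dt = (0.7100, -0.0200, 1.7700)

p' = (-0.5500, 2.8050, 3.0900)
q' = (0.9062, -0.1014, 0.2630, -0.3152)
v' = (0.7100, -0.0200, 1.7700)
ω' = (0.5614, -0.2080, -0.6736)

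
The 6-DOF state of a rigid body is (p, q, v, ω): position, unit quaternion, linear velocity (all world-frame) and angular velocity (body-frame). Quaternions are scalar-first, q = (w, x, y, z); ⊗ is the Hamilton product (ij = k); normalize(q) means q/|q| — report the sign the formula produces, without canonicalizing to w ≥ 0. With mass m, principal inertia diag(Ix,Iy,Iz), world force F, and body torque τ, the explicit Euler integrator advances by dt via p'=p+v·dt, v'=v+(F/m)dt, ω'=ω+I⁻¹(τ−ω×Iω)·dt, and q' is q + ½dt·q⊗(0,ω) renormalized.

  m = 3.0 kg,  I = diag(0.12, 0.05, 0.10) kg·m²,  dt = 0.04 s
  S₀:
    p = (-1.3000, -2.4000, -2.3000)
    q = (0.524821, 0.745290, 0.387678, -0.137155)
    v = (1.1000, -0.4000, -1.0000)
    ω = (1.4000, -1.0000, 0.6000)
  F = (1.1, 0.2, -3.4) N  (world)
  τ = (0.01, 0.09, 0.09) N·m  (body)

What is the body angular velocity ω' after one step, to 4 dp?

ω×(Iω) gyroscopic = (-0.0300, 0.0168, 0.0980)
(τ − ω×Iω)/I = (0.3333, 1.4640, -0.0800)
ω + α·dt = (1.4133, -0.9414, 0.5968)

ω' = (1.4133, -0.9414, 0.5968)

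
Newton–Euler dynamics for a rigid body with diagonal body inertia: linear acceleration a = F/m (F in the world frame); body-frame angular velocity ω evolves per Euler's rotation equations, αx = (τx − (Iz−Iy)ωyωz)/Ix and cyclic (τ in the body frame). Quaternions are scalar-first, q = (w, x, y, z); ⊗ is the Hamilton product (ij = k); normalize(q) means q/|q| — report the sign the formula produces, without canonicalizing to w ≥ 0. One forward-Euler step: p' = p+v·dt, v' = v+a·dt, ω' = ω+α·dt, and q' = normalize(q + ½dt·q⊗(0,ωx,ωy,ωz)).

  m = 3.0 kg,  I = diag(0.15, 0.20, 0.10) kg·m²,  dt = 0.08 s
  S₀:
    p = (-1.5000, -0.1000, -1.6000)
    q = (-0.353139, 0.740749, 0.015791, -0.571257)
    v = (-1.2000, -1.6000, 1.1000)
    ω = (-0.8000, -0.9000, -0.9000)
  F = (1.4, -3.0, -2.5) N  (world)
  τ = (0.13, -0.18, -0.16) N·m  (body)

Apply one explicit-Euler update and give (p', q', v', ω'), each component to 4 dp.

p' = (-1.5960, -0.2280, -1.5120)
q' = (-0.3488, 0.7296, 0.0733, -0.5837)
v' = (-1.1627, -1.6800, 1.0333)
ω' = (-0.6875, -0.9864, -1.0568)

gyro term ω×Iω = (-0.0810, 0.0360, 0.0360)
(τ − ω×Iω)/I = (1.4067, -1.0800, -1.9600)
ω + α·dt = (-0.6875, -0.9864, -1.0568)
Hamilton product q⊗(0,ω) = (0.0926798, -0.2458320, 1.4415048, -0.3362162)
updated quaternion q' = (-0.3488, 0.7296, 0.0733, -0.5837)
linear accel F/m = (0.4667, -1.0000, -0.8333)
p + v·dt = (-1.5960, -0.2280, -1.5120)
new velocity v' = (-1.1627, -1.6800, 1.0333)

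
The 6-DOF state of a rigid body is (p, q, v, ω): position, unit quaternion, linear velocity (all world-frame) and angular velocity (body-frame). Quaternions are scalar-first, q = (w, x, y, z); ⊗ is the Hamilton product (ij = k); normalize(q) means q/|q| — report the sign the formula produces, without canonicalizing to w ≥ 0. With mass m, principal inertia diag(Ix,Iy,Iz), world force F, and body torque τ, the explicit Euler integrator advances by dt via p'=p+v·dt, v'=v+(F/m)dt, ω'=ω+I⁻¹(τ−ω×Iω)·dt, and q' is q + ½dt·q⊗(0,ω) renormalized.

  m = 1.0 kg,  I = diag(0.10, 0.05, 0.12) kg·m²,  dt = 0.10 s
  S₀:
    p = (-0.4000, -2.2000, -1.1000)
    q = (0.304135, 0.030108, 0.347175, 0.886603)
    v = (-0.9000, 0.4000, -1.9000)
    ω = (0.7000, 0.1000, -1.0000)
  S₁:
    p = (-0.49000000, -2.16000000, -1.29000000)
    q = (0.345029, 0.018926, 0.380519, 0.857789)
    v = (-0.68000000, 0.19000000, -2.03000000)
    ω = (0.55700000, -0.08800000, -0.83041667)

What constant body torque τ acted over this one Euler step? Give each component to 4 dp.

τ = (-0.1500, -0.0800, 0.2000)

ω₁ − ω₀ = (-0.14300000, -0.18800000, 0.16958333)
precession coupling = (-0.0070, 0.0140, -0.0035)
τ = I·(Δω/dt) + ω₀×(Iω₀) = (-0.1500, -0.0800, 0.2000)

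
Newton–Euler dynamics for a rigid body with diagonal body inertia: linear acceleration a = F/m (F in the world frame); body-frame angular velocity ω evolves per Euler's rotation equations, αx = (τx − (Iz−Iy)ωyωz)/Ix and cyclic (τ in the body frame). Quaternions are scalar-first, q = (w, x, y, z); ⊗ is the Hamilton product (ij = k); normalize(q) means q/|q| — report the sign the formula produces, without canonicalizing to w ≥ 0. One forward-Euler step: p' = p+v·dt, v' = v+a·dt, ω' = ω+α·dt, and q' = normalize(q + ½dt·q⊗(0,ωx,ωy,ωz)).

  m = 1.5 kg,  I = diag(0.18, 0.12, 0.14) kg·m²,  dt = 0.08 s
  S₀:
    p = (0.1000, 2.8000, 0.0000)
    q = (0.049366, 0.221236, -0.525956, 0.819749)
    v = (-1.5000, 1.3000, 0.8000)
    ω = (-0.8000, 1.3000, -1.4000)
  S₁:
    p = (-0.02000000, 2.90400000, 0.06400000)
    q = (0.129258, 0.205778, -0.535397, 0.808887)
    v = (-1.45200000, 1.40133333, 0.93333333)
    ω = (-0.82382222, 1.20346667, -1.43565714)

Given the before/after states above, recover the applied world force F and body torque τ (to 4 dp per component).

v₁ − v₀ = (0.04800000, 0.10133333, 0.13333333)
m·(v₁−v₀)/dt = (0.9000, 1.9000, 2.5000)
Δω = ω₁−ω₀ = (-0.02382222, -0.09653333, -0.03565714)
τ = I·(Δω/dt) + ω₀×(Iω₀) = (-0.0900, -0.1000, 0.0000)

F = (0.9000, 1.9000, 2.5000)
τ = (-0.0900, -0.1000, 0.0000)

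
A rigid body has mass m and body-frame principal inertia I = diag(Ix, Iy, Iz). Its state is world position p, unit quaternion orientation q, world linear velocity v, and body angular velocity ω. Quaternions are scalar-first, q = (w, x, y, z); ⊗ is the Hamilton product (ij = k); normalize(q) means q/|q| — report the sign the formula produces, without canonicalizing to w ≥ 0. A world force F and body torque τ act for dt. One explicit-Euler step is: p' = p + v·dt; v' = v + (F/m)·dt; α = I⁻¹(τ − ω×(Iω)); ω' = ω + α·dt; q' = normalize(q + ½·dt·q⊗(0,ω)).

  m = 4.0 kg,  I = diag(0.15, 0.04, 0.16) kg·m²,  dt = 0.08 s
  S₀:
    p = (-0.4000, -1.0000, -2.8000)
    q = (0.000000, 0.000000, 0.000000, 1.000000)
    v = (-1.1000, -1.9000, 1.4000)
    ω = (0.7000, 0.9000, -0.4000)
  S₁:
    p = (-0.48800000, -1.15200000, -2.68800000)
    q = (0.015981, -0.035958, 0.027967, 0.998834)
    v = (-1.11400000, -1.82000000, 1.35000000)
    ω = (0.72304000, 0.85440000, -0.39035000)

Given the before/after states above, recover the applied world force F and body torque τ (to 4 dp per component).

rate change Δω = (0.02304000, -0.04560000, 0.00965000)
ω₀×(Iω₀) = (-0.0432, 0.0028, -0.0693)
τ = I·(Δω/dt) + ω₀×(Iω₀) = (0.0000, -0.0200, -0.0500)
v₁ − v₀ = (-0.01400000, 0.08000000, -0.05000000)
F = m·Δv/dt = (-0.7000, 4.0000, -2.5000)

F = (-0.7000, 4.0000, -2.5000)
τ = (0.0000, -0.0200, -0.0500)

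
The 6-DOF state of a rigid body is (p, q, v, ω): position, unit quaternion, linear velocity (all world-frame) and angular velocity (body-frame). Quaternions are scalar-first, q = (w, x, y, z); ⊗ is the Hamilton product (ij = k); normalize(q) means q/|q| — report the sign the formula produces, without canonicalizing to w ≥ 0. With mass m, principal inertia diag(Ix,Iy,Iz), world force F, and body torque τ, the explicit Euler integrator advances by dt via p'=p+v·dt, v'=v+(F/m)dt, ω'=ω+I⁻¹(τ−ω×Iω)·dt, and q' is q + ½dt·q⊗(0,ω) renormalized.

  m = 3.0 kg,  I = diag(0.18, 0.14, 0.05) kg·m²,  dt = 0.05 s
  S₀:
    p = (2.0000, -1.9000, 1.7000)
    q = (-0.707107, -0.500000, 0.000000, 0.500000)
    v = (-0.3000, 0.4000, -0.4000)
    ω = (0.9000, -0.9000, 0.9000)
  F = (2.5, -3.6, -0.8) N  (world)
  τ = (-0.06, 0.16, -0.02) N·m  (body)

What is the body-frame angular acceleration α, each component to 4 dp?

α = (-0.7383, 0.3907, -1.0480)

precession coupling ω×(Iω) = (0.0729, 0.1053, 0.0324)
angular accel α = (-0.7383, 0.3907, -1.0480)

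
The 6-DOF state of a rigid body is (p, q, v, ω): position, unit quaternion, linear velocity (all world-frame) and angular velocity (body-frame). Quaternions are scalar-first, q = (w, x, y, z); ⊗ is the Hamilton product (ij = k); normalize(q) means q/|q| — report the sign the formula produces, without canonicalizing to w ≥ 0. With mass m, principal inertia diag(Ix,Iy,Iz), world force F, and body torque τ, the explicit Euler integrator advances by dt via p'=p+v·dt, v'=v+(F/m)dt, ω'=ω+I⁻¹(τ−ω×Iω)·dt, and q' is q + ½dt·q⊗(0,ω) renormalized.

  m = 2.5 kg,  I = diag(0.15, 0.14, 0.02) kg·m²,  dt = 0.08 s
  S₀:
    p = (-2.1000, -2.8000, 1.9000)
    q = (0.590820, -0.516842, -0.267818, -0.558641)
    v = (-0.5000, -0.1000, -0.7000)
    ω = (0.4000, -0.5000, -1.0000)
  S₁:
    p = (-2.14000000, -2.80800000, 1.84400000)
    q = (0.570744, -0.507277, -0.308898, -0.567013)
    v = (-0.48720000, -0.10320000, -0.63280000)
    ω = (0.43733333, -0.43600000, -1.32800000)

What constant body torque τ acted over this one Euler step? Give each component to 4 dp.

τ = (0.0100, 0.0600, -0.0800)

ω₁ − ω₀ = (0.03733333, 0.06400000, -0.32800000)
precession coupling = (-0.0600, -0.0520, 0.0020)
τ = I·(Δω/dt) + ω₀×(Iω₀) = (0.0100, 0.0600, -0.0800)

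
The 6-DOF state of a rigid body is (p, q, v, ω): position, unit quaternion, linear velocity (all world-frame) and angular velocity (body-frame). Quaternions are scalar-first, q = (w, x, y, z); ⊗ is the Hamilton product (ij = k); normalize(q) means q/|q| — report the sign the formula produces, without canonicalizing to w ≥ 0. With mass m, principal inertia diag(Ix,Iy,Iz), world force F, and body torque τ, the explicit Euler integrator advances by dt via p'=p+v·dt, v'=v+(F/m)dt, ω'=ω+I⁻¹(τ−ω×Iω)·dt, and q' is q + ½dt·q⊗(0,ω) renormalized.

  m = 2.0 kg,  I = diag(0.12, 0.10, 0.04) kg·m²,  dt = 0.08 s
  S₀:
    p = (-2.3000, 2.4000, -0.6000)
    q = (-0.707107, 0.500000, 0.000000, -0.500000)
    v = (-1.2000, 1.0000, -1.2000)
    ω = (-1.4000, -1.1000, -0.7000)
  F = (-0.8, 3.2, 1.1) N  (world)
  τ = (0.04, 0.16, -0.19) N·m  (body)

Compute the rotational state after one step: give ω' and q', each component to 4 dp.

ω' = (-1.3425, -1.0347, -1.0184)
q' = (-0.6911, 0.5161, 0.0729, -0.5007)

(τ − ω×Iω)/I = (0.7183, 0.8160, -3.9800)
new body rate ω' = (-1.3425, -1.0347, -1.0184)
2q̇ = q⊗(0,ω) = (0.3500000, 0.4399498, 1.8278177, -0.0550251)
updated quaternion q' = (-0.6911, 0.5161, 0.0729, -0.5007)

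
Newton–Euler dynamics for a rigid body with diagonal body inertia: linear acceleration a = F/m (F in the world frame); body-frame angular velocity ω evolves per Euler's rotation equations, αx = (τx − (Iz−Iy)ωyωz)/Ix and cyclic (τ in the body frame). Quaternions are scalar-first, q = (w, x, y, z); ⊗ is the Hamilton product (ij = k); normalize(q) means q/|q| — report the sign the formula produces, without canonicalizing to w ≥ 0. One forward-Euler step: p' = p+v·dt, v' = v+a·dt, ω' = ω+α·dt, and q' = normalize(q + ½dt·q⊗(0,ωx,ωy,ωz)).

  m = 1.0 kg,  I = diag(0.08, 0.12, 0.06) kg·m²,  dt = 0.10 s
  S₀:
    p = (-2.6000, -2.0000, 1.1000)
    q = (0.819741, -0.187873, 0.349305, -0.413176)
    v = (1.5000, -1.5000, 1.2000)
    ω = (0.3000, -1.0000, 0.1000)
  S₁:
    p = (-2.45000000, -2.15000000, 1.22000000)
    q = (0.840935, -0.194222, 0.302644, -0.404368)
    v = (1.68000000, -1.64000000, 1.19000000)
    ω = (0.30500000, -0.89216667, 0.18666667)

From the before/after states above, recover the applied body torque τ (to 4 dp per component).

τ = (0.0100, 0.1300, 0.0400)

rate change Δω = (0.00500000, 0.10783333, 0.08666667)
ω₀×(Iω₀) = (0.0060, 0.0006, -0.0120)
I·α + gyro = (0.0100, 0.1300, 0.0400)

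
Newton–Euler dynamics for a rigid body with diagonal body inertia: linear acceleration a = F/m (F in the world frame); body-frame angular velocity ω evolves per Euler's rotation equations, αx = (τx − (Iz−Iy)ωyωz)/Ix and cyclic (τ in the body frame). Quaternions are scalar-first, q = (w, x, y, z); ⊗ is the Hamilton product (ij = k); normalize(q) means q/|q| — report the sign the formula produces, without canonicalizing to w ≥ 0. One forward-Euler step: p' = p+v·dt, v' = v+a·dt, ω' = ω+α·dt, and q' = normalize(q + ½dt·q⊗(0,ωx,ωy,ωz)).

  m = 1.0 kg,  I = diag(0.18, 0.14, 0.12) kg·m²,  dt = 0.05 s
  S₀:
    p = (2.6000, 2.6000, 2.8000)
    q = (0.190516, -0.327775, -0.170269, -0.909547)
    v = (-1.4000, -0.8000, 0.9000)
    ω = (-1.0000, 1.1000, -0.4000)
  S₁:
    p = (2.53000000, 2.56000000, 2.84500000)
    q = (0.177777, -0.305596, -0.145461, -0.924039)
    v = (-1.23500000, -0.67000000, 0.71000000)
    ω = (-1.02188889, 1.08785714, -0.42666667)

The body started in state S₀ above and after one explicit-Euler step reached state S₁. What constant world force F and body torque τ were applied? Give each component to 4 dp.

F = (3.3000, 2.6000, -3.8000)
τ = (-0.0700, -0.0100, -0.0200)

Δω = ω₁−ω₀ = (-0.02188889, -0.01214286, -0.02666667)
precession coupling = (0.0088, 0.0240, 0.0440)
τ = I·(Δω/dt) + ω₀×(Iω₀) = (-0.0700, -0.0100, -0.0200)
v₁ − v₀ = (0.16500000, 0.13000000, -0.19000000)
F = m·Δv/dt = (3.3000, 2.6000, -3.8000)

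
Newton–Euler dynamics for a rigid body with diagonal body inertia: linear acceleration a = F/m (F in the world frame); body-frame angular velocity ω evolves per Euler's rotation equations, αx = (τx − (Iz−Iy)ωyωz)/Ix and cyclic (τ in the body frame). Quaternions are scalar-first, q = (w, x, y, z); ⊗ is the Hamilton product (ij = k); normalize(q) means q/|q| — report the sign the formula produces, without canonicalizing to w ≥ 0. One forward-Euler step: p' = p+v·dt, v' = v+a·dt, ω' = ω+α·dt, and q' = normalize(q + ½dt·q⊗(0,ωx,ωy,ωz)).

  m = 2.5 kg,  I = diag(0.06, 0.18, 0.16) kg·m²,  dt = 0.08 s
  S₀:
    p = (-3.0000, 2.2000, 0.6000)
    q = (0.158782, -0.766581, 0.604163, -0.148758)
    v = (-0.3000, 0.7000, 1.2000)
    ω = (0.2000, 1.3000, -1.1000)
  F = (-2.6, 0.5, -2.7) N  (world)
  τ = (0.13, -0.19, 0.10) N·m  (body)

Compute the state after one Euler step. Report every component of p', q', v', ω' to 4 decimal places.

p' = (-3.0240, 2.2560, 0.6960)
q' = (0.1267, -0.7823, 0.5761, -0.2000)
v' = (-0.3832, 0.7160, 1.1136)
ω' = (0.3352, 1.2058, -1.0656)

a = F/m = (-1.0400, 0.2000, -1.0800)
new position p' = (-3.0240, 2.2560, 0.6960)
v' = v + a·dt = (-0.3832, 0.7160, 1.1136)
precession coupling ω×(Iω) = (0.0286, 0.0220, 0.0312)
(τ − ω×Iω)/I = (1.6900, -1.1778, 0.4300)
ω + α·dt = (0.3352, 1.2058, -1.0656)
2q̇ = q⊗(0,ω) = (-0.7957295, -0.4394375, -0.6665741, -1.2920481)
updated quaternion q' = (0.1267, -0.7823, 0.5761, -0.2000)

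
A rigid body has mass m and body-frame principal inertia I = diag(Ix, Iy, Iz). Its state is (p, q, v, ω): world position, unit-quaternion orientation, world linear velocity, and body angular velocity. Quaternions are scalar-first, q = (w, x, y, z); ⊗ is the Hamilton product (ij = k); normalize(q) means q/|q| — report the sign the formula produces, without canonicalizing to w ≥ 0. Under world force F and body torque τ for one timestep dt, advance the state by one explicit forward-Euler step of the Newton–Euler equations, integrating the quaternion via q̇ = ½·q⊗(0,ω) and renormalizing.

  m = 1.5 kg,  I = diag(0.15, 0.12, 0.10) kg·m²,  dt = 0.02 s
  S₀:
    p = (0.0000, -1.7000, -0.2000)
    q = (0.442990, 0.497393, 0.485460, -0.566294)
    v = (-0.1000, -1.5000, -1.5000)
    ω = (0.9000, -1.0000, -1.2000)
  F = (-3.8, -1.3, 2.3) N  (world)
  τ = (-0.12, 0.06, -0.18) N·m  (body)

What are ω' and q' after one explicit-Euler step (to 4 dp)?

gyro term ω×Iω = (-0.0240, -0.0540, 0.0270)
angular accel α = (-0.6400, 0.9500, -2.0700)
new body rate ω' = (0.8872, -0.9810, -1.2414)
q⊗(0,ω) = (-0.6417465, -0.7501550, -0.3557830, -1.4658950)
updated quaternion q' = (0.4365, 0.4898, 0.4818, -0.5809)

ω' = (0.8872, -0.9810, -1.2414)
q' = (0.4365, 0.4898, 0.4818, -0.5809)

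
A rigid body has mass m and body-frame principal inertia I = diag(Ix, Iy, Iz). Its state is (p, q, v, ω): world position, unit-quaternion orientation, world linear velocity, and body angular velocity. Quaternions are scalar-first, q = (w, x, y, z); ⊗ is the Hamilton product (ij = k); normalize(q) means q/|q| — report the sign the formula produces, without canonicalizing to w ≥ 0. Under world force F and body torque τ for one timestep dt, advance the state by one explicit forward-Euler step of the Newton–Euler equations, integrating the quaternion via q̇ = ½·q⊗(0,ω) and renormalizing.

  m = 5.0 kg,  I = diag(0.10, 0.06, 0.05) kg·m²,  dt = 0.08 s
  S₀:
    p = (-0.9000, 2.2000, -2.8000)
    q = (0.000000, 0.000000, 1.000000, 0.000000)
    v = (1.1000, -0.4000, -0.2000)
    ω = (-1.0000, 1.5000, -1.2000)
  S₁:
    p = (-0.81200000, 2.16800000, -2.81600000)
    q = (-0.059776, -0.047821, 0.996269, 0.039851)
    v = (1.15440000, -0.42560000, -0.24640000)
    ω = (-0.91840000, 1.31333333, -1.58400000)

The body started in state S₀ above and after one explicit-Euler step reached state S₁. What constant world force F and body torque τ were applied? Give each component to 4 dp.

F = (3.4000, -1.6000, -2.9000)
τ = (0.1200, -0.0800, -0.1800)

ω₁ − ω₀ = (0.08160000, -0.18666667, -0.38400000)
ω₀×(Iω₀) = (0.0180, 0.0600, 0.0600)
τ = I·(Δω/dt) + ω₀×(Iω₀) = (0.1200, -0.0800, -0.1800)
v₁ − v₀ = (0.05440000, -0.02560000, -0.04640000)
m·(v₁−v₀)/dt = (3.4000, -1.6000, -2.9000)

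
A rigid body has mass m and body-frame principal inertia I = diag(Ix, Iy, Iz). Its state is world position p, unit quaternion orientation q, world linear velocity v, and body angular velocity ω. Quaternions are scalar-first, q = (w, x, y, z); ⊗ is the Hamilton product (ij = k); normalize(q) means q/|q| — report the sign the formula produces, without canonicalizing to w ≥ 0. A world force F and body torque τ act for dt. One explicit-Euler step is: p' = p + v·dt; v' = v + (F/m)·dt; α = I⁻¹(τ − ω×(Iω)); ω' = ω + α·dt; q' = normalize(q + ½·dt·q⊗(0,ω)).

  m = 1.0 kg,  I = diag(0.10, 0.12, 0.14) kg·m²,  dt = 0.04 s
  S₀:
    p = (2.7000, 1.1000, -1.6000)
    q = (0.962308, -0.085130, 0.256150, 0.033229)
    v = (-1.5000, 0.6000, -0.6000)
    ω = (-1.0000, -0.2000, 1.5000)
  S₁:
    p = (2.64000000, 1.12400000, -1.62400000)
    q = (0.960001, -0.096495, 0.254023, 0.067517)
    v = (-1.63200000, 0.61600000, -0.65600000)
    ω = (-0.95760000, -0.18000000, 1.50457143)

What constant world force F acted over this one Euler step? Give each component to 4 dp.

F = (-3.3000, 0.4000, -1.4000)

velocity change Δv = (-0.13200000, 0.01600000, -0.05600000)
applied force F = (-3.3000, 0.4000, -1.4000)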